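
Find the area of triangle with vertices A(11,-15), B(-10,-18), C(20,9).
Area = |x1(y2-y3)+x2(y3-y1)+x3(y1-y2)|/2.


11*(-18-9) = -297
-10*(9+ 15) = -240
20*(-15+ 18) = 60
sum = -477
Area = |-477|/2 = 238.5000

238.5000 sq units


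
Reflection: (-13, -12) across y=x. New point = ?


Reflection rule for y=x: (y, x)
(-13, -12) -> (-12, -13)

(-12, -13)


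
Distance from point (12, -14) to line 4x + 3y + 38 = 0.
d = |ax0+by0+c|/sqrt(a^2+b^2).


|4*12 + 3*(-14) + 38| = |44| = 44
sqrt(16 + 9) = sqrt(25) = 5.0000
d = 44/sqrt(25) = 8.8000

8.8000


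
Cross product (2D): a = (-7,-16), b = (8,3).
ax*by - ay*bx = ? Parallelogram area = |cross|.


cross = -7*3 + 16*8 = -21 + 128 = 107
Parallelogram area = |107| = 107

cross = 107, parallelogram area = 107


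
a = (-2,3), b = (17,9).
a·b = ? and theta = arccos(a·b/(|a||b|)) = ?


a·b = -2*17 + 3*9 = -34 + 27 = -7
|a| = sqrt(4+9) = 3.6056
|b| = sqrt(289+81) = 19.2354
cos(theta) = -7/(sqrt(13)*sqrt(370)) = -7/sqrt(4810) = -0.100931
theta = arccos(-7/sqrt(4810)) = 95.7928 degrees

a·b = -7, theta = 95.7928 deg


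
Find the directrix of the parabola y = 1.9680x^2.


a = 1.9680
1/(4a) = 0.1270
directrix: y = -0.1270 = -0.1270

y = -0.1270


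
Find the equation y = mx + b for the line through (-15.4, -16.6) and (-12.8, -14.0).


m = (2.6)/(2.6) = 1.0000
b = y1 - m*x1 = -16.6 - (2.6*(-15.4))/(2.6) = -16.6 + 15.4000 = -1.2000

y = 1.0000x - 1.2000


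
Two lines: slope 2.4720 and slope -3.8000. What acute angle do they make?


m1-m2 = 6.272
1+m1*m2 = -8.3936
tan(theta) = |6.272/(-8.3936)| = 0.747236
theta = arctan(|6.272/(-8.3936)|) = 36.7684 degrees (acute angle)

36.7684 degrees


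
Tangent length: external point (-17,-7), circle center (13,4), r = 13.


d = sqrt((-17-13)^2 + (-7-4)^2) = sqrt(900+121) = 31.9531
L = sqrt(1021.0000 - 169) = sqrt(852.0000) = 29.1890

29.1890


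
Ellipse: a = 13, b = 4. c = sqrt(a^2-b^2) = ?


c^2 = 13^2 - 4^2 = 169 - 16 = 153
c = sqrt(153) = 12.3693

c = 12.3693


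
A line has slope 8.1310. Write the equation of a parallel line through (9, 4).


Parallel lines have equal slopes.
m2 = 8.1310
b2 = 4 - 8.1310*9 = -69.1790

y = 8.1310x - 69.1790


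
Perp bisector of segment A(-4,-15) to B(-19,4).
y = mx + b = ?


Midpoint = (-11.5, -5.5)
Slope of AB = dy/dx = 19/(-15) = -1.2667
Perp slope = -dx/dy = 15/19 = 0.7895
b = My - (perp slope)*Mx = -5.5 + (-15*(-11.5))/19 = -5.5 + 9.0789 = 3.5789

y = 0.7895x + 3.5789


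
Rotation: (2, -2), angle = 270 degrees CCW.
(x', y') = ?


cos(270) = 0, sin(270) = -1
x' = 2*0 + 2*(-1) = -2
y' = 2*(-1) - 2*0 = -2

(-2, -2)


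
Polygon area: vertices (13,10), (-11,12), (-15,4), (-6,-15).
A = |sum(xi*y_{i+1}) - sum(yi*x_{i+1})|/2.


sum(xi*y_{i+1}) = 13*12 - 11*4 - 15*(-15) - 6*10 = 277
sum(yi*x_{i+1}) = 10*(-11) + 12*(-15) + 4*(-6) - 15*13 = -509
Area = |277 + 509|/2 = 786/2 = 393.0000

393.0000 sq units


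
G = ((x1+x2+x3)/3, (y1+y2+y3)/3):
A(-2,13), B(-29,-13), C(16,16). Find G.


Gx = (-2- 29+16)/3 = -15/3 = -5.0000
Gy = (13- 13+16)/3 = 16/3 = 5.3333

G = (-5.0000, 5.3333)


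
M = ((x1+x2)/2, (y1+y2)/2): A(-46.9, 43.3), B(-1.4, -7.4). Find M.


Mx = (-46.9 - 1.4)/2 = -48.3/2 = -24.1500
My = (43.3 - 7.4)/2 = 35.9/2 = 17.9500

(-24.1500, 17.9500)


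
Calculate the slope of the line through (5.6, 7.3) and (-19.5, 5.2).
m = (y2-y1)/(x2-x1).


dy = 5.2 - 7.3 = -2.1
dx = -19.5 - 5.6 = -25.1
m = -2.1/(-25.1) = 0.0837

m = 0.0837


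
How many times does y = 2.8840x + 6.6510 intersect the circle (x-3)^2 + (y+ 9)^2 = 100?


Substitute y = 2.8840x + 6.6510: (x-3)^2 + (2.8840x+6.6510+ 9)^2 = 100
Expand to Ax^2 + Bx + C = 0, where b-k = 15.651
A = 1+m^2 = 9.317456
B = 2(m(b-k) - h) = 2(2.8840*15.651 - 3) = 84.274968
C = h^2 + (b-k)^2 - r^2 = 9 + 244.953801 - 100 = 153.953801
disc = B^2-4AC = 7102.2702 - 5737.8311 = 1364.4391
disc > 0

2 intersection points


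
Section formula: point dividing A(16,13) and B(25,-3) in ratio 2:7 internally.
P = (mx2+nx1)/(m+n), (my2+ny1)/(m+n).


Px = (2*25 + 7*16)/9 = 162/9 = 18.0000
Py = (2*(-3) + 7*13)/9 = 85/9 = 9.4444

P = (18.0000, 9.4444)


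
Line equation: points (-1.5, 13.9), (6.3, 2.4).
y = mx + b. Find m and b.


m = (-11.5)/(7.8) = -1.4744
b = y1 - m*x1 = 13.9 - (-11.5*(-1.5))/(7.8) = 13.9 - 2.2115 = 11.6885

y = -1.4744x + 11.6885


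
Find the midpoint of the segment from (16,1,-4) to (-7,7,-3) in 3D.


Mx = (16- 7)/2 = 4.5000
My = (1+7)/2 = 4.0000
Mz = (-4- 3)/2 = -3.5000

M = (4.5000, 4.0000, -3.5000)


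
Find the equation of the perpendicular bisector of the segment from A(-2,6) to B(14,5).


Midpoint = (6, 5.5)
Slope of AB = dy/dx = -1/16 = -0.0625
Perp slope = -dx/dy = 16/1 = 16.0000
b = My - (perp slope)*Mx = 5.5 + (16*6)/(-1) = 5.5 - 96.0000 = -90.5000

y = 16.0000x - 90.5000


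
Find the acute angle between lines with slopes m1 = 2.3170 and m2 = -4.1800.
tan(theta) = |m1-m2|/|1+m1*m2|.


m1-m2 = 6.497
1+m1*m2 = -8.68506
tan(theta) = |6.497/(-8.68506)| = 0.748066
theta = arctan(|6.497/(-8.68506)|) = 36.7989 degrees (acute angle)

36.7989 degrees


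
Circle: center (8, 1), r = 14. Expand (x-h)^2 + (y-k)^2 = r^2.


(x-8)^2 + (y-1)^2 = 14^2
D = -2h = -16, E = -2k = -2
F = h^2+k^2-r^2 = 64+1-196 = -131

x^2 + y^2 - 16x - 2y - 131 = 0


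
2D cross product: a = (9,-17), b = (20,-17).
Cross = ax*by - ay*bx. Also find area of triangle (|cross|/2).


cross = 9*(-17) + 17*20 = -153 + 340 = 187
Triangle area = |187|/2 = 187/2 = 93.5000

cross = 187, triangle area = 93.5000


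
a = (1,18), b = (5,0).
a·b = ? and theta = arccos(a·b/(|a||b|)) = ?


a·b = 1*5 + 18*0 = 5 + 0 = 5
|a| = sqrt(1+324) = 18.0278
|b| = sqrt(25+0) = 5.0000
cos(theta) = 5/(sqrt(325)*sqrt(25)) = 5/sqrt(8125) = 0.055470
theta = arccos(5/sqrt(8125)) = 86.8202 degrees

a·b = 5, theta = 86.8202 deg


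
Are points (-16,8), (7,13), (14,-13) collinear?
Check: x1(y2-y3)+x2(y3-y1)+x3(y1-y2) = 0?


-16*(13+ 13) + 7*(-13-8) + 14*(8-13)
= -416 - 147 - 70 = -633

No, not collinear (determinant = -633)


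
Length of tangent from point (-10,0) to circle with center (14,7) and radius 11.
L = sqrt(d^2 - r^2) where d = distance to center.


d = sqrt((-10-14)^2 + (0-7)^2) = sqrt(576+49) = 25.0000
L = sqrt(625.0000 - 121) = sqrt(504.0000) = 22.4499

22.4499


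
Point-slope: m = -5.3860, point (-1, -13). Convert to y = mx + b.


y + 13 = -5.3860(x + 1)
y = -5.3860x - 13 + 5.3860*(-1)
y = -5.3860x - 18.3860

y = -5.3860x - 18.3860


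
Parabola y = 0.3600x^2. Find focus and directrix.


a = 0.3600
1/(4a) = 0.6944
Focus = (0, 0.6944)
Directrix: y = -0.6944

Focus = (0, 0.6944), Directrix: y = -0.6944


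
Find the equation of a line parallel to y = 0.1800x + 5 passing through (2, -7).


Parallel lines have equal slopes.
m2 = 0.1800
b2 = -7 - 0.1800*2 = -7.3600

y = 0.1800x - 7.3600


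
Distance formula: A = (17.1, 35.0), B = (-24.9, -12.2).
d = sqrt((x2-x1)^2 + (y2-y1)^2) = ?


dx = -24.9 - 17.1 = -42.0
dy = -12.2 - 35.0 = -47.2
d = sqrt(1764.0 + 2227.84) = sqrt(3991.84) = 63.1810

63.1810


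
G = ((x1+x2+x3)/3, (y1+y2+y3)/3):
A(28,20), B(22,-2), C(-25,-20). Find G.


Gx = (28+22- 25)/3 = 25/3 = 8.3333
Gy = (20- 2- 20)/3 = -2/3 = -0.6667

G = (8.3333, -0.6667)


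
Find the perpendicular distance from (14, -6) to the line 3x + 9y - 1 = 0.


|3*14 + 9*(-6) - 1| = |-13| = 13
sqrt(9 + 81) = sqrt(90) = 9.4868
d = 13/sqrt(90) = 1.3703

1.3703


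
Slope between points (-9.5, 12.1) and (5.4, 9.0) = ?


dy = 9.0 - 12.1 = -3.1
dx = 5.4 + 9.5 = 14.9
m = -3.1/14.9 = -0.2081

m = -0.2081


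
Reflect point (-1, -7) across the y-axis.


Reflection rule for y-axis: (-x, y)
(-1, -7) -> (1, -7)

(1, -7)


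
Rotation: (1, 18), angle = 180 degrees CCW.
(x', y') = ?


cos(180) = -1, sin(180) = 0
x' = 1*(-1) - 18*0 = -1
y' = 1*0 + 18*(-1) = -18

(-1, -18)


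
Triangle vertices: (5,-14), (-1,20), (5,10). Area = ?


5*(20-10) = 50
-1*(10+ 14) = -24
5*(-14-20) = -170
sum = -144
Area = |-144|/2 = 72.0000

72.0000 sq units


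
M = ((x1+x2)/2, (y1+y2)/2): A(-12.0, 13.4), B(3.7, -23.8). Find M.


Mx = (-12.0 + 3.7)/2 = -8.3/2 = -4.1500
My = (13.4 - 23.8)/2 = -10.4/2 = -5.2000

(-4.1500, -5.2000)


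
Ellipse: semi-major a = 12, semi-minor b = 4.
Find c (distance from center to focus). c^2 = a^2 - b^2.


c^2 = 12^2 - 4^2 = 144 - 16 = 128
c = sqrt(128) = 11.3137

c = 11.3137


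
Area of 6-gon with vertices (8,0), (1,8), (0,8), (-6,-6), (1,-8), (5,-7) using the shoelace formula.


sum(xi*y_{i+1}) = 8*8 + 1*8 + 0*(-6) - 6*(-8) + 1*(-7) + 5*0 = 113
sum(yi*x_{i+1}) = 0*1 + 8*0 + 8*(-6) - 6*1 - 8*5 - 7*8 = -150
Area = |113 + 150|/2 = 263/2 = 131.5000

131.5000 sq units


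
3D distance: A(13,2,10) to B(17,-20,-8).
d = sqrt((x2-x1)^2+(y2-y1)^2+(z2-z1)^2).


dx=4, dy=-22, dz=-18
d = sqrt(16+484+324) = sqrt(824) = 28.7054

28.7054


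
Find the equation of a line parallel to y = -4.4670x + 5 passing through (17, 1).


Parallel lines have equal slopes.
m2 = -4.4670
b2 = 1 + 4.4670*17 = 76.9390

y = -4.4670x + 76.9390


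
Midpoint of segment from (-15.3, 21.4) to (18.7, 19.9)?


Mx = (-15.3 + 18.7)/2 = 3.4/2 = 1.7000
My = (21.4 + 19.9)/2 = 41.3/2 = 20.6500

(1.7000, 20.6500)


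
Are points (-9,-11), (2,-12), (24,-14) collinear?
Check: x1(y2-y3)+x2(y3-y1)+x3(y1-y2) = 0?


-9*(-12+ 14) + 2*(-14+ 11) + 24*(-11+ 12)
= -18 - 6 + 24 = 0

Yes, collinear (determinant = 0)


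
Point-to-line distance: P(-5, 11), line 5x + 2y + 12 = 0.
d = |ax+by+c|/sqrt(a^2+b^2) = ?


|5*(-5) + 2*11 + 12| = |9| = 9
sqrt(25 + 4) = sqrt(29) = 5.3852
d = 9/sqrt(29) = 1.6713

1.6713


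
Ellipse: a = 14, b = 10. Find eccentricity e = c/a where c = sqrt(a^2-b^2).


c = sqrt(196-100) = sqrt(96) = 9.7980
e = c/a = sqrt(96)/14 = 0.6999

e = 0.6999


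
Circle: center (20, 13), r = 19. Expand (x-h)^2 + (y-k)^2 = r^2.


(x-20)^2 + (y-13)^2 = 19^2
D = -2h = -40, E = -2k = -26
F = h^2+k^2-r^2 = 400+169-361 = 208

x^2 + y^2 - 40x - 26y + 208 = 0


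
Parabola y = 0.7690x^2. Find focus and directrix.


a = 0.7690
1/(4a) = 0.3251
Focus = (0, 0.3251)
Directrix: y = -0.3251

Focus = (0, 0.3251), Directrix: y = -0.3251


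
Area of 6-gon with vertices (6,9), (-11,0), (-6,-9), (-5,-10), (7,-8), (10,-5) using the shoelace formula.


sum(xi*y_{i+1}) = 6*0 - 11*(-9) - 6*(-10) - 5*(-8) + 7*(-5) + 10*9 = 254
sum(yi*x_{i+1}) = 9*(-11) + 0*(-6) - 9*(-5) - 10*7 - 8*10 - 5*6 = -234
Area = |254 + 234|/2 = 488/2 = 244.0000

244.0000 sq units


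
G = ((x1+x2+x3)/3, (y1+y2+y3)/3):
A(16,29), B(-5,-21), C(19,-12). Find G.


Gx = (16- 5+19)/3 = 30/3 = 10.0000
Gy = (29- 21- 12)/3 = -4/3 = -1.3333

G = (10.0000, -1.3333)


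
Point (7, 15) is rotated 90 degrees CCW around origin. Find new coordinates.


cos(90) = 0, sin(90) = 1
x' = 7*0 - 15*1 = -15
y' = 7*1 + 15*0 = 7

(-15, 7)


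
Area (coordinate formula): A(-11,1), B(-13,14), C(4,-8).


-11*(14+ 8) = -242
-13*(-8-1) = 117
4*(1-14) = -52
sum = -177
Area = |-177|/2 = 88.5000

88.5000 sq units


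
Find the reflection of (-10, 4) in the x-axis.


Reflection rule for x-axis: (x, -y)
(-10, 4) -> (-10, -4)

(-10, -4)


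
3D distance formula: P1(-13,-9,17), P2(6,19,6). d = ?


dx=19, dy=28, dz=-11
d = sqrt(361+784+121) = sqrt(1266) = 35.5809

35.5809


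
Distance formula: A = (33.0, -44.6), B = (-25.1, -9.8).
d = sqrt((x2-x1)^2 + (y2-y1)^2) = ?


dx = -25.1 - 33.0 = -58.1
dy = -9.8 + 44.6 = 34.8
d = sqrt(3375.61 + 1211.04) = sqrt(4586.65) = 67.7248

67.7248


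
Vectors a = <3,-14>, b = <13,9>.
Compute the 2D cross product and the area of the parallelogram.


cross = 3*9 + 14*13 = 27 + 182 = 209
Parallelogram area = |209| = 209

cross = 209, parallelogram area = 209


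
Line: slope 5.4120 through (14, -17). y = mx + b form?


y + 17 = 5.4120(x - 14)
y = 5.4120x - 17 - 5.4120*14
y = 5.4120x - 92.7680

y = 5.4120x - 92.7680


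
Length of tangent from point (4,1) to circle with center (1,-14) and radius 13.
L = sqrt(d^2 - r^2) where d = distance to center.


d = sqrt((4-1)^2 + (1+ 14)^2) = sqrt(9+225) = 15.2971
L = sqrt(234.0000 - 169) = sqrt(65.0000) = 8.0623

8.0623


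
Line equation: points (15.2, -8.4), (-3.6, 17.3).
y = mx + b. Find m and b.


m = (25.7)/(-18.8) = -1.3670
b = y1 - m*x1 = -8.4 - (25.7*15.2)/(-18.8) = -8.4 + 20.7787 = 12.3787

y = -1.3670x + 12.3787


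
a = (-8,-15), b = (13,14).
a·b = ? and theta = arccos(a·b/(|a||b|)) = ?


a·b = -8*13 - 15*14 = -104 - 210 = -314
|a| = sqrt(64+225) = 17.0000
|b| = sqrt(169+196) = 19.1050
cos(theta) = -314/(sqrt(289)*sqrt(365)) = -314/sqrt(105485) = -0.966795
theta = arccos(-314/sqrt(105485)) = 165.1936 degrees

a·b = -314, theta = 165.1936 deg


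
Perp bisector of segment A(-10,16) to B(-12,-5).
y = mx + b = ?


Midpoint = (-11, 5.5)
Slope of AB = dy/dx = -21/(-2) = 10.5000
Perp slope = -dx/dy = -2/21 = -0.0952
b = My - (perp slope)*Mx = 5.5 + (-2*(-11))/(-21) = 5.5 - 1.0476 = 4.4524

y = -0.0952x + 4.4524


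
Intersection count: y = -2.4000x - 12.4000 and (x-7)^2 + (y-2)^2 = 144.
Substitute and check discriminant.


Substitute y = -2.4000x - 12.4000: (x-7)^2 + (-2.4000x- 12.4000-2)^2 = 144
Expand to Ax^2 + Bx + C = 0, where b-k = -14.4
A = 1+m^2 = 6.76
B = 2(m(b-k) - h) = 2(-2.4000*(-14.4) - 7) = 55.12
C = h^2 + (b-k)^2 - r^2 = 49 + 207.36 - 144 = 112.36
disc = B^2-4AC = 3038.2144 - 3038.2144 = 0
disc = 0

1 intersection point (tangent)


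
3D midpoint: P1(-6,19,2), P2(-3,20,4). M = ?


Mx = (-6- 3)/2 = -4.5000
My = (19+20)/2 = 19.5000
Mz = (2+4)/2 = 3.0000

M = (-4.5000, 19.5000, 3.0000)


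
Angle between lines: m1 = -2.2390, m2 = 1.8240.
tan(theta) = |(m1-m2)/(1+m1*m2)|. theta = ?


m1-m2 = -4.063
1+m1*m2 = -3.083936
tan(theta) = |-4.063/(-3.083936)| = 1.317472
theta = arctan(|-4.063/(-3.083936)|) = 52.8004 degrees (acute angle)

52.8004 degrees


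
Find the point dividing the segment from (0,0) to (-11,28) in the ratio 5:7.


Px = (5*(-11) + 7*0)/12 = -55/12 = -4.5833
Py = (5*28 + 7*0)/12 = 140/12 = 11.6667

P = (-4.5833, 11.6667)


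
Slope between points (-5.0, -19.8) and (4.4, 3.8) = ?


dy = 3.8 + 19.8 = 23.6
dx = 4.4 + 5.0 = 9.4
m = 23.6/9.4 = 2.5106

m = 2.5106


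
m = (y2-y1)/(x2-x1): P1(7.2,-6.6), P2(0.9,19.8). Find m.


dy = 19.8 + 6.6 = 26.4
dx = 0.9 - 7.2 = -6.3
m = 26.4/(-6.3) = -4.1905

m = -4.1905


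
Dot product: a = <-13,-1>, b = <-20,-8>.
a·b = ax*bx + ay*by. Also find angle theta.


a·b = -13*(-20) - 1*(-8) = 260 + 8 = 268
|a| = sqrt(169+1) = 13.0384
|b| = sqrt(400+64) = 21.5407
cos(theta) = 268/(sqrt(170)*sqrt(464)) = 268/sqrt(78880) = 0.954226
theta = arccos(268/sqrt(78880)) = 17.4027 degrees

a·b = 268, theta = 17.4027 deg


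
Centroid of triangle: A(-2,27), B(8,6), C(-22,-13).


Gx = (-2+8- 22)/3 = -16/3 = -5.3333
Gy = (27+6- 13)/3 = 20/3 = 6.6667

G = (-5.3333, 6.6667)


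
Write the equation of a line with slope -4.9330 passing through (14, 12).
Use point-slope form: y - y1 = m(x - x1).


y - 12 = -4.9330(x - 14)
y = -4.9330x + 12 + 4.9330*14
y = -4.9330x + 81.0620

y = -4.9330x + 81.0620


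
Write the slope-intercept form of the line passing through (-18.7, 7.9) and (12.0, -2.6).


m = (-10.5)/(30.7) = -0.3420
b = y1 - m*x1 = 7.9 - (-10.5*(-18.7))/(30.7) = 7.9 - 6.3958 = 1.5042

y = -0.3420x + 1.5042


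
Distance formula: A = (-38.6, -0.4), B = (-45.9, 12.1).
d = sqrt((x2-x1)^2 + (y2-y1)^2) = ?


dx = -45.9 + 38.6 = -7.3
dy = 12.1 + 0.4 = 12.5
d = sqrt(53.29 + 156.25) = sqrt(209.54) = 14.4755

14.4755


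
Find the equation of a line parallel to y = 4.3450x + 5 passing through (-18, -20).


Parallel lines have equal slopes.
m2 = 4.3450
b2 = -20 - 4.3450*(-18) = 58.2100

y = 4.3450x + 58.2100


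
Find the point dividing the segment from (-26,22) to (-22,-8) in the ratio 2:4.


Px = (2*(-22) + 4*(-26))/6 = -148/6 = -24.6667
Py = (2*(-8) + 4*22)/6 = 72/6 = 12.0000

P = (-24.6667, 12.0000)


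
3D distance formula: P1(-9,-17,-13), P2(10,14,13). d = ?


dx=19, dy=31, dz=26
d = sqrt(361+961+676) = sqrt(1998) = 44.6990

44.6990


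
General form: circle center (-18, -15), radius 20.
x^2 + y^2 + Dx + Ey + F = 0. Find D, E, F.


(x+ 18)^2 + (y+ 15)^2 = 20^2
D = -2h = 36, E = -2k = 30
F = h^2+k^2-r^2 = 324+225-400 = 149

D = 36, E = 30, F = 149


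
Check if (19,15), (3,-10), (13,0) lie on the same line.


19*(-10-0) + 3*(0-15) + 13*(15+ 10)
= -190 - 45 + 325 = 90

No, not collinear (determinant = 90)


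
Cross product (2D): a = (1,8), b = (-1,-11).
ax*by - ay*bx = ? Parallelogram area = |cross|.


cross = 1*(-11) - 8*(-1) = -11 + 8 = -3
Parallelogram area = |-3| = 3

cross = -3, parallelogram area = 3


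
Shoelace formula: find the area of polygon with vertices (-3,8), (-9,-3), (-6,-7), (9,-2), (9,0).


sum(xi*y_{i+1}) = -3*(-3) - 9*(-7) - 6*(-2) + 9*0 + 9*8 = 156
sum(yi*x_{i+1}) = 8*(-9) - 3*(-6) - 7*9 - 2*9 + 0*(-3) = -135
Area = |156 + 135|/2 = 291/2 = 145.5000

145.5000 sq units


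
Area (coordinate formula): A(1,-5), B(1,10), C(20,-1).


1*(10+ 1) = 11
1*(-1+ 5) = 4
20*(-5-10) = -300
sum = -285
Area = |-285|/2 = 142.5000

142.5000 sq units


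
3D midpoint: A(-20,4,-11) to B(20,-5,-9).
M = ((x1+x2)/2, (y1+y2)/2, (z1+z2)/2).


Mx = (-20+20)/2 = 0
My = (4- 5)/2 = -0.5000
Mz = (-11- 9)/2 = -10.0000

M = (0, -0.5000, -10.0000)


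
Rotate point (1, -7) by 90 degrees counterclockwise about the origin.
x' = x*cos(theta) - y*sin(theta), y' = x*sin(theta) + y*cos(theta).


cos(90) = 0, sin(90) = 1
x' = 1*0 + 7*1 = 7
y' = 1*1 - 7*0 = 1

(7, 1)


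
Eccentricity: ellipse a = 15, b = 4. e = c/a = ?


c = sqrt(225-16) = sqrt(209) = 14.4568
e = c/a = sqrt(209)/15 = 0.9638

e = 0.9638


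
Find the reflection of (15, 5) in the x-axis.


Reflection rule for x-axis: (x, -y)
(15, 5) -> (15, -5)

(15, -5)


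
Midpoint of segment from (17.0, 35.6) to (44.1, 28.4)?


Mx = (17.0 + 44.1)/2 = 61.1/2 = 30.5500
My = (35.6 + 28.4)/2 = 64.0/2 = 32.0000

(30.5500, 32.0000)


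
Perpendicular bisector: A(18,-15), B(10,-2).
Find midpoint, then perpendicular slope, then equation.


Midpoint = (14, -8.5)
Slope of AB = dy/dx = 13/(-8) = -1.6250
Perp slope = -dx/dy = 8/13 = 0.6154
b = My - (perp slope)*Mx = -8.5 + (-8*14)/13 = -8.5 - 8.6154 = -17.1154

y = 0.6154x - 17.1154


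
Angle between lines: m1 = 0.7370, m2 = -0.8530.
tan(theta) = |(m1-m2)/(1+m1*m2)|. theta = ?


m1-m2 = 1.59
1+m1*m2 = 0.371339
tan(theta) = |1.59/0.371339| = 4.281802
theta = arctan(|1.59/0.371339|) = 76.8544 degrees (acute angle)

76.8544 degrees


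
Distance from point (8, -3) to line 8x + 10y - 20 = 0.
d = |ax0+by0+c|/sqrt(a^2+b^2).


|8*8 + 10*(-3) - 20| = |14| = 14
sqrt(64 + 100) = sqrt(164) = 12.8062
d = 14/sqrt(164) = 1.0932

1.0932


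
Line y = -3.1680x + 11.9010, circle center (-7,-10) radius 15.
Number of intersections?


Substitute y = -3.1680x + 11.9010: (x+ 7)^2 + (-3.1680x+11.9010+ 10)^2 = 225
Expand to Ax^2 + Bx + C = 0, where b-k = 21.901
A = 1+m^2 = 11.036224
B = 2(m(b-k) - h) = 2(-3.1680*21.901 + 7) = -124.764736
C = h^2 + (b-k)^2 - r^2 = 49 + 479.653801 - 225 = 303.653801
disc = B^2-4AC = 15566.2393 - 13404.7655 = 2161.4738
disc > 0

2 intersection points


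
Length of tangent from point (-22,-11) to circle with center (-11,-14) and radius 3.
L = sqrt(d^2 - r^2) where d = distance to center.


d = sqrt((-22+ 11)^2 + (-11+ 14)^2) = sqrt(121+9) = 11.4018
L = sqrt(130.0000 - 9) = sqrt(121.0000) = 11.0000

11.0000


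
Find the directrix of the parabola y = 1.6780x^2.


a = 1.6780
1/(4a) = 0.1490
directrix: y = -0.1490 = -0.1490

y = -0.1490


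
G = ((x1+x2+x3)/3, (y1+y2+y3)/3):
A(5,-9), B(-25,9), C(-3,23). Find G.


Gx = (5- 25- 3)/3 = -23/3 = -7.6667
Gy = (-9+9+23)/3 = 23/3 = 7.6667

G = (-7.6667, 7.6667)


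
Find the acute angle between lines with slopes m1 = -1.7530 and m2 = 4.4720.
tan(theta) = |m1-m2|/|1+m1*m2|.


m1-m2 = -6.225
1+m1*m2 = -6.839416
tan(theta) = |-6.225/(-6.839416)| = 0.910165
theta = arctan(|-6.225/(-6.839416)|) = 42.3074 degrees (acute angle)

42.3074 degrees


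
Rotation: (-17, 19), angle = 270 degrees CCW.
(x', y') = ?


cos(270) = 0, sin(270) = -1
x' = -17*0 - 19*(-1) = 19
y' = -17*(-1) + 19*0 = 17

(19, 17)


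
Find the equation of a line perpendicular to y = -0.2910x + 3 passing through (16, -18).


Perpendicular slope = -1/m1 = -1/(-0.2910) = 3.4364
b2 = y0 - m2*x0 = -18 + 16/(-0.2910) = -18 - 54.9828 = -72.9828

y = 3.4364x - 72.9828


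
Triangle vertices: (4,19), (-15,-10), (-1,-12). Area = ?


4*(-10+ 12) = 8
-15*(-12-19) = 465
-1*(19+ 10) = -29
sum = 444
Area = |444|/2 = 222.0000

222.0000 sq units


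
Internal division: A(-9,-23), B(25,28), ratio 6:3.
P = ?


Px = (6*25 + 3*(-9))/9 = 123/9 = 13.6667
Py = (6*28 + 3*(-23))/9 = 99/9 = 11.0000

P = (13.6667, 11.0000)


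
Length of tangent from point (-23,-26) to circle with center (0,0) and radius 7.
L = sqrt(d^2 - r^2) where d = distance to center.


d = sqrt((-23-0)^2 + (-26-0)^2) = sqrt(529+676) = 34.7131
L = sqrt(1205.0000 - 49) = sqrt(1156.0000) = 34.0000

34.0000


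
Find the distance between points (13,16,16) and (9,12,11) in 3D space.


dx=-4, dy=-4, dz=-5
d = sqrt(16+16+25) = sqrt(57) = 7.5498

7.5498


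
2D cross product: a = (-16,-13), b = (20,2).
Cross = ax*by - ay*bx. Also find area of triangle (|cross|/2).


cross = -16*2 + 13*20 = -32 + 260 = 228
Triangle area = |228|/2 = 228/2 = 114.0000

cross = 228, triangle area = 114.0000


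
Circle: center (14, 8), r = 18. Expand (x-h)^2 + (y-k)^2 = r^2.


(x-14)^2 + (y-8)^2 = 18^2
D = -2h = -28, E = -2k = -16
F = h^2+k^2-r^2 = 196+64-324 = -64

x^2 + y^2 - 28x - 16y - 64 = 0


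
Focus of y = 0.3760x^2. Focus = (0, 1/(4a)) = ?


a = 0.3760
4a = 1.5040
focus = (0, 1/1.5040) = (0, 0.6649)

Focus = (0, 0.6649)


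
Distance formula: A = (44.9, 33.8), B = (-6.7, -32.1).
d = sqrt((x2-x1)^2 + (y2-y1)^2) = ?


dx = -6.7 - 44.9 = -51.6
dy = -32.1 - 33.8 = -65.9
d = sqrt(2662.56 + 4342.81) = sqrt(7005.37) = 83.6981

83.6981


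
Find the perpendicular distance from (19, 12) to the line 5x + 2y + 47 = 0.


|5*19 + 2*12 + 47| = |166| = 166
sqrt(25 + 4) = sqrt(29) = 5.3852
d = 166/sqrt(29) = 30.8254

30.8254


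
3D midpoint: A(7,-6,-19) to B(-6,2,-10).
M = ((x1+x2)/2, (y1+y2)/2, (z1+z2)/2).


Mx = (7- 6)/2 = 0.5000
My = (-6+2)/2 = -2.0000
Mz = (-19- 10)/2 = -14.5000

M = (0.5000, -2.0000, -14.5000)


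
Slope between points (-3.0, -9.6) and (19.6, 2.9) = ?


dy = 2.9 + 9.6 = 12.5
dx = 19.6 + 3.0 = 22.6
m = 12.5/22.6 = 0.5531

m = 0.5531


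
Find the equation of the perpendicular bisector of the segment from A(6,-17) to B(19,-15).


Midpoint = (12.5, -16)
Slope of AB = dy/dx = 2/13 = 0.1538
Perp slope = -dx/dy = -13/2 = -6.5000
b = My - (perp slope)*Mx = -16 + (13*12.5)/2 = -16 + 81.2500 = 65.2500

y = -6.5000x + 65.2500


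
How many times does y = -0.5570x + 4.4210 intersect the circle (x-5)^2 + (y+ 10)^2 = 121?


Substitute y = -0.5570x + 4.4210: (x-5)^2 + (-0.5570x+4.4210+ 10)^2 = 121
Expand to Ax^2 + Bx + C = 0, where b-k = 14.421
A = 1+m^2 = 1.310249
B = 2(m(b-k) - h) = 2(-0.5570*14.421 - 5) = -26.064994
C = h^2 + (b-k)^2 - r^2 = 25 + 207.965241 - 121 = 111.965241
disc = B^2-4AC = 679.3839 - 586.8094 = 92.5745
disc > 0

2 intersection points


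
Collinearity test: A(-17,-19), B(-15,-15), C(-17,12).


-17*(-15-12) - 15*(12+ 19) - 17*(-19+ 15)
= 459 - 465 + 68 = 62

No, not collinear (determinant = 62)


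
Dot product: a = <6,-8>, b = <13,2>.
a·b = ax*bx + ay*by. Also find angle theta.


a·b = 6*13 - 8*2 = 78 - 16 = 62
|a| = sqrt(36+64) = 10.0000
|b| = sqrt(169+4) = 13.1529
cos(theta) = 62/(sqrt(100)*sqrt(173)) = 62/sqrt(17300) = 0.471377
theta = arccos(62/sqrt(17300)) = 61.8763 degrees

a·b = 62, theta = 61.8763 deg


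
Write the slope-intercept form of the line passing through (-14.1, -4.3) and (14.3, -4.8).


m = (-0.5)/(28.4) = -0.0176
b = y1 - m*x1 = -4.3 - (-0.5*(-14.1))/(28.4) = -4.3 - 0.2482 = -4.5482

y = -0.0176x - 4.5482


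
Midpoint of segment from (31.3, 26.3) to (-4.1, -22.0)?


Mx = (31.3 - 4.1)/2 = 27.2/2 = 13.6000
My = (26.3 - 22.0)/2 = 4.3/2 = 2.1500

(13.6000, 2.1500)


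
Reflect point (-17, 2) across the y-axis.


Reflection rule for y-axis: (-x, y)
(-17, 2) -> (17, 2)

(17, 2)


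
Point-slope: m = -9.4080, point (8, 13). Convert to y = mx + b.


y - 13 = -9.4080(x - 8)
y = -9.4080x + 13 + 9.4080*8
y = -9.4080x + 88.2640

y = -9.4080x + 88.2640


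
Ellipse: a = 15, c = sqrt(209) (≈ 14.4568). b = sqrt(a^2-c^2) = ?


b^2 = 15^2 - (sqrt(209))^2 = 225 - 209 = 16
b = sqrt(16) = 4

b = 4


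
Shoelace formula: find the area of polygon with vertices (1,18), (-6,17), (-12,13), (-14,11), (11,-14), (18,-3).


sum(xi*y_{i+1}) = 1*17 - 6*13 - 12*11 - 14*(-14) + 11*(-3) + 18*18 = 294
sum(yi*x_{i+1}) = 18*(-6) + 17*(-12) + 13*(-14) + 11*11 - 14*18 - 3*1 = -628
Area = |294 + 628|/2 = 922/2 = 461.0000

461.0000 sq units


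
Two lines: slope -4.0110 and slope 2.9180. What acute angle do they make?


m1-m2 = -6.929
1+m1*m2 = -10.704098
tan(theta) = |-6.929/(-10.704098)| = 0.647322
theta = arctan(|-6.929/(-10.704098)|) = 32.9159 degrees (acute angle)

32.9159 degrees


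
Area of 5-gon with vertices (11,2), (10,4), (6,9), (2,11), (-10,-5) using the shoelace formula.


sum(xi*y_{i+1}) = 11*4 + 10*9 + 6*11 + 2*(-5) - 10*2 = 170
sum(yi*x_{i+1}) = 2*10 + 4*6 + 9*2 + 11*(-10) - 5*11 = -103
Area = |170 + 103|/2 = 273/2 = 136.5000

136.5000 sq units


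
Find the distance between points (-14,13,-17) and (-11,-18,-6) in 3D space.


dx=3, dy=-31, dz=11
d = sqrt(9+961+121) = sqrt(1091) = 33.0303

33.0303


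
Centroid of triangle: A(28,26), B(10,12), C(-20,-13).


Gx = (28+10- 20)/3 = 18/3 = 6.0000
Gy = (26+12- 13)/3 = 25/3 = 8.3333

G = (6.0000, 8.3333)


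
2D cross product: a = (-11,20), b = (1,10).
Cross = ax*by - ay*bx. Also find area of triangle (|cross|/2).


cross = -11*10 - 20*1 = -110 - 20 = -130
Triangle area = |-130|/2 = 130/2 = 65.0000

cross = -130, triangle area = 65.0000


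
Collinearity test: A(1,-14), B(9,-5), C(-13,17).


1*(-5-17) + 9*(17+ 14) - 13*(-14+ 5)
= -22 + 279 + 117 = 374

No, not collinear (determinant = 374)


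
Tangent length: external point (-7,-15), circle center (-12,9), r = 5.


d = sqrt((-7+ 12)^2 + (-15-9)^2) = sqrt(25+576) = 24.5153
L = sqrt(601.0000 - 25) = sqrt(576.0000) = 24.0000

24.0000


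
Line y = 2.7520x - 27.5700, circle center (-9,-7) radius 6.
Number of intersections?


Substitute y = 2.7520x - 27.5700: (x+ 9)^2 + (2.7520x- 27.5700+ 7)^2 = 36
Expand to Ax^2 + Bx + C = 0, where b-k = -20.57
A = 1+m^2 = 8.573504
B = 2(m(b-k) - h) = 2(2.7520*(-20.57) + 9) = -95.21728
C = h^2 + (b-k)^2 - r^2 = 81 + 423.1249 - 36 = 468.1249
disc = B^2-4AC = 9066.3304 - 16053.8828 = -6987.5524
disc < 0

0 intersection points


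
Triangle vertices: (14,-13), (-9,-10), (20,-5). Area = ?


14*(-10+ 5) = -70
-9*(-5+ 13) = -72
20*(-13+ 10) = -60
sum = -202
Area = |-202|/2 = 101.0000

101.0000 sq units


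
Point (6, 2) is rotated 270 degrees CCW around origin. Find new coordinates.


cos(270) = 0, sin(270) = -1
x' = 6*0 - 2*(-1) = 2
y' = 6*(-1) + 2*0 = -6

(2, -6)


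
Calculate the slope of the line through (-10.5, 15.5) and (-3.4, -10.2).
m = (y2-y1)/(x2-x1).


dy = -10.2 - 15.5 = -25.7
dx = -3.4 + 10.5 = 7.1
m = -25.7/7.1 = -3.6197

m = -3.6197


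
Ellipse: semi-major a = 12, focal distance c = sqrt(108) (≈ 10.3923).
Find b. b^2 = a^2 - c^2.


b^2 = 12^2 - (sqrt(108))^2 = 144 - 108 = 36
b = sqrt(36) = 6

b = 6


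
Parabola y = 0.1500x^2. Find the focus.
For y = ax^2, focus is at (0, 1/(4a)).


a = 0.1500
4a = 0.6000
focus = (0, 1/0.6000) = (0, 1.6667)

Focus = (0, 1.6667)


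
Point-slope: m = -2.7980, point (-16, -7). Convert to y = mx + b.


y + 7 = -2.7980(x + 16)
y = -2.7980x - 7 + 2.7980*(-16)
y = -2.7980x - 51.7680

y = -2.7980x - 51.7680


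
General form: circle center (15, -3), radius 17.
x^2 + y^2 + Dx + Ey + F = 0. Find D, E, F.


(x-15)^2 + (y+ 3)^2 = 17^2
D = -2h = -30, E = -2k = 6
F = h^2+k^2-r^2 = 225+9-289 = -55

D = -30, E = 6, F = -55


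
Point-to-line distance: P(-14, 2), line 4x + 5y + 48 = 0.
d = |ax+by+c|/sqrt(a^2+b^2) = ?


|4*(-14) + 5*2 + 48| = |2| = 2
sqrt(16 + 25) = sqrt(41) = 6.4031
d = 2/sqrt(41) = 0.3123

0.3123


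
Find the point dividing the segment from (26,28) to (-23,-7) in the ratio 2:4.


Px = (2*(-23) + 4*26)/6 = 58/6 = 9.6667
Py = (2*(-7) + 4*28)/6 = 98/6 = 16.3333

P = (9.6667, 16.3333)


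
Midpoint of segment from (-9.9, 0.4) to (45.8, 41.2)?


Mx = (-9.9 + 45.8)/2 = 35.9/2 = 17.9500
My = (0.4 + 41.2)/2 = 41.6/2 = 20.8000

(17.9500, 20.8000)


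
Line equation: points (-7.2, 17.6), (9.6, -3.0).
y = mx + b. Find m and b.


m = (-20.6)/(16.8) = -1.2262
b = y1 - m*x1 = 17.6 - (-20.6*(-7.2))/(16.8) = 17.6 - 8.8286 = 8.7714

y = -1.2262x + 8.7714


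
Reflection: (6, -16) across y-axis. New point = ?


Reflection rule for y-axis: (-x, y)
(6, -16) -> (-6, -16)

(-6, -16)


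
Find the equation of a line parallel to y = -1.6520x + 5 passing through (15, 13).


Parallel lines have equal slopes.
m2 = -1.6520
b2 = 13 + 1.6520*15 = 37.7800

y = -1.6520x + 37.7800


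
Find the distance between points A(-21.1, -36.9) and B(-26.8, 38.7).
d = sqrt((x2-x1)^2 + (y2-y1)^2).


dx = -26.8 + 21.1 = -5.7
dy = 38.7 + 36.9 = 75.6
d = sqrt(32.49 + 5715.36) = sqrt(5747.85) = 75.8146

75.8146


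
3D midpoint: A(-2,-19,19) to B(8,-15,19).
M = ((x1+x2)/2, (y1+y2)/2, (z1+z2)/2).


Mx = (-2+8)/2 = 3.0000
My = (-19- 15)/2 = -17.0000
Mz = (19+19)/2 = 19.0000

M = (3.0000, -17.0000, 19.0000)


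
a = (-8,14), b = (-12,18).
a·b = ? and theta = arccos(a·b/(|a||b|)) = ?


a·b = -8*(-12) + 14*18 = 96 + 252 = 348
|a| = sqrt(64+196) = 16.1245
|b| = sqrt(144+324) = 21.6333
cos(theta) = 348/(sqrt(260)*sqrt(468)) = 348/sqrt(121680) = 0.997630
theta = arccos(348/sqrt(121680)) = 3.9452 degrees

a·b = 348, theta = 3.9452 deg


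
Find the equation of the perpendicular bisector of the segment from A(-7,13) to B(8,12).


Midpoint = (0.5, 12.5)
Slope of AB = dy/dx = -1/15 = -0.0667
Perp slope = -dx/dy = 15/1 = 15.0000
b = My - (perp slope)*Mx = 12.5 + (15*0.5)/(-1) = 12.5 - 7.5000 = 5.0000

y = 15.0000x + 5.0000


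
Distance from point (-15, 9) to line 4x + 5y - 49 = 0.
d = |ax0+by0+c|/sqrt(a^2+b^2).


|4*(-15) + 5*9 - 49| = |-64| = 64
sqrt(16 + 25) = sqrt(41) = 6.4031
d = 64/sqrt(41) = 9.9951

9.9951


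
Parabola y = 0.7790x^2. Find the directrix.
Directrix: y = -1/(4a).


a = 0.7790
1/(4a) = 0.3209
directrix: y = -0.3209 = -0.3209

y = -0.3209


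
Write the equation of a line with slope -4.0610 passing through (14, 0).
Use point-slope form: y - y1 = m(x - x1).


y - 0 = -4.0610(x - 14)
y = -4.0610x + 0 + 4.0610*14
y = -4.0610x + 56.8540

y = -4.0610x + 56.8540


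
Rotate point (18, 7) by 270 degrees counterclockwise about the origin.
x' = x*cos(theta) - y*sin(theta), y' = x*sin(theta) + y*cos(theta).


cos(270) = 0, sin(270) = -1
x' = 18*0 - 7*(-1) = 7
y' = 18*(-1) + 7*0 = -18

(7, -18)


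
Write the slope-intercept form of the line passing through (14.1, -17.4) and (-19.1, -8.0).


m = (9.4)/(-33.2) = -0.2831
b = y1 - m*x1 = -17.4 - (9.4*14.1)/(-33.2) = -17.4 + 3.9922 = -13.4078

y = -0.2831x - 13.4078


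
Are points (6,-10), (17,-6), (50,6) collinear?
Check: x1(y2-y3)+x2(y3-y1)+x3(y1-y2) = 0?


6*(-6-6) + 17*(6+ 10) + 50*(-10+ 6)
= -72 + 272 - 200 = 0

Yes, collinear (determinant = 0)


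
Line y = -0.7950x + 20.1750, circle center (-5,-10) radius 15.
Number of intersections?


Substitute y = -0.7950x + 20.1750: (x+ 5)^2 + (-0.7950x+20.1750+ 10)^2 = 225
Expand to Ax^2 + Bx + C = 0, where b-k = 30.175
A = 1+m^2 = 1.632025
B = 2(m(b-k) - h) = 2(-0.7950*30.175 + 5) = -37.97825
C = h^2 + (b-k)^2 - r^2 = 25 + 910.530625 - 225 = 710.530625
disc = B^2-4AC = 1442.3475 - 4638.4150 = -3196.0675
disc < 0

0 intersection points


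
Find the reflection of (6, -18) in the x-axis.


Reflection rule for x-axis: (x, -y)
(6, -18) -> (6, 18)

(6, 18)


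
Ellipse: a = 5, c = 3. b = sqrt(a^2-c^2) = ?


b^2 = 5^2 - (3)^2 = 25 - 9 = 16
b = sqrt(16) = 4

b = 4


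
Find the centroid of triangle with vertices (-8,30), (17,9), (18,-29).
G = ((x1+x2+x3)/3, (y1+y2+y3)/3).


Gx = (-8+17+18)/3 = 27/3 = 9.0000
Gy = (30+9- 29)/3 = 10/3 = 3.3333

G = (9.0000, 3.3333)


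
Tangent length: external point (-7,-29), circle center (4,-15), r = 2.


d = sqrt((-7-4)^2 + (-29+ 15)^2) = sqrt(121+196) = 17.8045
L = sqrt(317.0000 - 4) = sqrt(313.0000) = 17.6918

17.6918


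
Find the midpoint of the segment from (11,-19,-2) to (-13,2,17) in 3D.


Mx = (11- 13)/2 = -1.0000
My = (-19+2)/2 = -8.5000
Mz = (-2+17)/2 = 7.5000

M = (-1.0000, -8.5000, 7.5000)


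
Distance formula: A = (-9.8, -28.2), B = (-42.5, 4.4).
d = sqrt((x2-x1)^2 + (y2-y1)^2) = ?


dx = -42.5 + 9.8 = -32.7
dy = 4.4 + 28.2 = 32.6
d = sqrt(1069.29 + 1062.76) = sqrt(2132.05) = 46.1741

46.1741


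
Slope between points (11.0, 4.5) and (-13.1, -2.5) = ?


dy = -2.5 - 4.5 = -7.0
dx = -13.1 - 11.0 = -24.1
m = -7.0/(-24.1) = 0.2905

m = 0.2905


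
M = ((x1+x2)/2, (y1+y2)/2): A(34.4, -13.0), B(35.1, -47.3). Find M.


Mx = (34.4 + 35.1)/2 = 69.5/2 = 34.7500
My = (-13.0 - 47.3)/2 = -60.3/2 = -30.1500

(34.7500, -30.1500)


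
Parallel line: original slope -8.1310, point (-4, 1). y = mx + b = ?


Parallel lines have equal slopes.
m2 = -8.1310
b2 = 1 + 8.1310*(-4) = -31.5240

y = -8.1310x - 31.5240


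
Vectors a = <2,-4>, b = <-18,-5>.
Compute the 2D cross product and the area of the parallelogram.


cross = 2*(-5) + 4*(-18) = -10 - 72 = -82
Parallelogram area = |-82| = 82

cross = -82, parallelogram area = 82


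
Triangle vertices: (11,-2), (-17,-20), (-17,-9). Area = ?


11*(-20+ 9) = -121
-17*(-9+ 2) = 119
-17*(-2+ 20) = -306
sum = -308
Area = |-308|/2 = 154.0000

154.0000 sq units


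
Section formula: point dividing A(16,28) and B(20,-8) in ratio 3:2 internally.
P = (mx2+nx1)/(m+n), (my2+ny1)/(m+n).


Px = (3*20 + 2*16)/5 = 92/5 = 18.4000
Py = (3*(-8) + 2*28)/5 = 32/5 = 6.4000

P = (18.4000, 6.4000)


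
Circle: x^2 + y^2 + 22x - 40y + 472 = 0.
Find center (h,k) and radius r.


h = -D/2 = -22/2 = -11
k = -E/2 = 40/2 = 20
r^2 = h^2 + k^2 - F = 121 + 400 - 472 = 49
r = 7

Center (-11, 20), radius = 7


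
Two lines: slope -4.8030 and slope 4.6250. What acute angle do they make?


m1-m2 = -9.428
1+m1*m2 = -21.213875
tan(theta) = |-9.428/(-21.213875)| = 0.444426
theta = arctan(|-9.428/(-21.213875)|) = 23.9616 degrees (acute angle)

23.9616 degrees


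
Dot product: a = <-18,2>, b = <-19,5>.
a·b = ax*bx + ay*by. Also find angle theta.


a·b = -18*(-19) + 2*5 = 342 + 10 = 352
|a| = sqrt(324+4) = 18.1108
|b| = sqrt(361+25) = 19.6469
cos(theta) = 352/(sqrt(328)*sqrt(386)) = 352/sqrt(126608) = 0.989264
theta = arccos(352/sqrt(126608)) = 8.4034 degrees

a·b = 352, theta = 8.4034 deg


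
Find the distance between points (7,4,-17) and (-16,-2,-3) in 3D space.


dx=-23, dy=-6, dz=14
d = sqrt(529+36+196) = sqrt(761) = 27.5862

27.5862


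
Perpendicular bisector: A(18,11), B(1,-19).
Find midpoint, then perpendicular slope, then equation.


Midpoint = (9.5, -4)
Slope of AB = dy/dx = -30/(-17) = 1.7647
Perp slope = -dx/dy = -17/30 = -0.5667
b = My - (perp slope)*Mx = -4 + (-17*9.5)/(-30) = -4 + 5.3833 = 1.3833

y = -0.5667x + 1.3833


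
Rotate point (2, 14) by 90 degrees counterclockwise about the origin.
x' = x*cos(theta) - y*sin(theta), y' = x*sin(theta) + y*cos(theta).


cos(90) = 0, sin(90) = 1
x' = 2*0 - 14*1 = -14
y' = 2*1 + 14*0 = 2

(-14, 2)


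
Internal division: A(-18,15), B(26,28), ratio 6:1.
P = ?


Px = (6*26 + 1*(-18))/7 = 138/7 = 19.7143
Py = (6*28 + 1*15)/7 = 183/7 = 26.1429

P = (19.7143, 26.1429)


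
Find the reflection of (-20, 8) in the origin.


Reflection rule for origin: (-x, -y)
(-20, 8) -> (20, -8)

(20, -8)


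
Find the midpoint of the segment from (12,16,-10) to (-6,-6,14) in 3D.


Mx = (12- 6)/2 = 3.0000
My = (16- 6)/2 = 5.0000
Mz = (-10+14)/2 = 2.0000

M = (3.0000, 5.0000, 2.0000)


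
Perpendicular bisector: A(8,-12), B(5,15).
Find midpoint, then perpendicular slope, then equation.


Midpoint = (6.5, 1.5)
Slope of AB = dy/dx = 27/(-3) = -9.0000
Perp slope = -dx/dy = 3/27 = 0.1111
b = My - (perp slope)*Mx = 1.5 + (-3*6.5)/27 = 1.5 - 0.7222 = 0.7778

y = 0.1111x + 0.7778


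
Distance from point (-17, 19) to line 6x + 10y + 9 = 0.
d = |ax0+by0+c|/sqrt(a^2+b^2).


|6*(-17) + 10*19 + 9| = |97| = 97
sqrt(36 + 100) = sqrt(136) = 11.6619
d = 97/sqrt(136) = 8.3177

8.3177


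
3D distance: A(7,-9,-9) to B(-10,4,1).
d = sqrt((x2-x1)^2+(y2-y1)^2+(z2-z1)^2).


dx=-17, dy=13, dz=10
d = sqrt(289+169+100) = sqrt(558) = 23.6220

23.6220


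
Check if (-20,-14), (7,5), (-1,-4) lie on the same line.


-20*(5+ 4) + 7*(-4+ 14) - 1*(-14-5)
= -180 + 70 + 19 = -91

No, not collinear (determinant = -91)


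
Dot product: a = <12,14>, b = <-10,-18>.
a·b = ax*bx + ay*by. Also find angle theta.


a·b = 12*(-10) + 14*(-18) = -120 - 252 = -372
|a| = sqrt(144+196) = 18.4391
|b| = sqrt(100+324) = 20.5913
cos(theta) = -372/(sqrt(340)*sqrt(424)) = -372/sqrt(144160) = -0.979762
theta = arccos(-372/sqrt(144160)) = 168.4533 degrees

a·b = -372, theta = 168.4533 deg


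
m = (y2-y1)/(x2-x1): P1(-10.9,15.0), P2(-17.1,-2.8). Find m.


dy = -2.8 - 15.0 = -17.8
dx = -17.1 + 10.9 = -6.2
m = -17.8/(-6.2) = 2.8710

m = 2.8710


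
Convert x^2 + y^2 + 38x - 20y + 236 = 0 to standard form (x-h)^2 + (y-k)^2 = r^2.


h = -D/2 = -38/2 = -19
k = -E/2 = 20/2 = 10
r^2 = h^2 + k^2 - F = 361 + 100 - 236 = 225
r = 15

Center (-19, 10), radius = 15


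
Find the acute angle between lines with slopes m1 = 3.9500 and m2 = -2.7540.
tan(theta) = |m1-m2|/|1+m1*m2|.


m1-m2 = 6.704
1+m1*m2 = -9.8783
tan(theta) = |6.704/(-9.8783)| = 0.678659
theta = arctan(|6.704/(-9.8783)|) = 34.1631 degrees (acute angle)

34.1631 degrees


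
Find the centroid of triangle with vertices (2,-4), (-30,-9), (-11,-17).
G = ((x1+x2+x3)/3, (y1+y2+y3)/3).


Gx = (2- 30- 11)/3 = -39/3 = -13.0000
Gy = (-4- 9- 17)/3 = -30/3 = -10.0000

G = (-13.0000, -10.0000)


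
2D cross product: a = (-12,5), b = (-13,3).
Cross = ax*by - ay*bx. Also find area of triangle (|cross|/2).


cross = -12*3 - 5*(-13) = -36 + 65 = 29
Triangle area = |29|/2 = 29/2 = 14.5000

cross = 29, triangle area = 14.5000


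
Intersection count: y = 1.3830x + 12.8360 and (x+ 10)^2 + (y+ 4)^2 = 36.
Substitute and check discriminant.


Substitute y = 1.3830x + 12.8360: (x+ 10)^2 + (1.3830x+12.8360+ 4)^2 = 36
Expand to Ax^2 + Bx + C = 0, where b-k = 16.836
A = 1+m^2 = 2.912689
B = 2(m(b-k) - h) = 2(1.3830*16.836 + 10) = 66.568376
C = h^2 + (b-k)^2 - r^2 = 100 + 283.450896 - 36 = 347.450896
disc = B^2-4AC = 4431.3487 - 4048.0656 = 383.2831
disc > 0

2 intersection points


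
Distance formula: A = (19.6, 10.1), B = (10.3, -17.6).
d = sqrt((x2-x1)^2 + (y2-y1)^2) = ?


dx = 10.3 - 19.6 = -9.3
dy = -17.6 - 10.1 = -27.7
d = sqrt(86.49 + 767.29) = sqrt(853.78) = 29.2195

29.2195


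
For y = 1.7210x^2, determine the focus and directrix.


a = 1.7210
1/(4a) = 0.1453
Focus = (0, 0.1453)
Directrix: y = -0.1453

Focus = (0, 0.1453), Directrix: y = -0.1453


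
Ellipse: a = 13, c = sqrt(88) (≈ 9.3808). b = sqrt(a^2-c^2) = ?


b^2 = 13^2 - (sqrt(88))^2 = 169 - 88 = 81
b = sqrt(81) = 9

b = 9


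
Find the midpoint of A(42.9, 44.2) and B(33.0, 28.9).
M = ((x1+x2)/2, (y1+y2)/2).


Mx = (42.9 + 33.0)/2 = 75.9/2 = 37.9500
My = (44.2 + 28.9)/2 = 73.1/2 = 36.5500

(37.9500, 36.5500)
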